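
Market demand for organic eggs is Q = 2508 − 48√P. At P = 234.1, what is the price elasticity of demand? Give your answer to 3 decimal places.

-0.207

At P = 234.1, Q = 1773.584.
dQ/dP = −48/(2√P) = -1.569.
ε = (dQ/dP)(P/Q) = (-1.569)(234.1/1773.584).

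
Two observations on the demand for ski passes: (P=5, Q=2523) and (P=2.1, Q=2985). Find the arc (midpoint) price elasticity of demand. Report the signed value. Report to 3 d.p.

-0.205

ΔQ = 2985 − 2523 = 462; ΔP = 2.1 − 5 = -2.9.
Midpoints: P̄ = 3.55, Q̄ = 2754.0.
ε = (ΔQ/ΔP)(P̄/Q̄) = (462/-2.9)(3.55/2754.0).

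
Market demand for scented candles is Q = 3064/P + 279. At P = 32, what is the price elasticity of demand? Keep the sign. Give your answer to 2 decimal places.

At P = 32, Q = 374.750.
dQ/dP = −3064/P² = -2.992.
ε = (dQ/dP)(P/Q) = (-2.992)(32/374.750).
|ε| < 1, so demand is inelastic at this price.

-0.26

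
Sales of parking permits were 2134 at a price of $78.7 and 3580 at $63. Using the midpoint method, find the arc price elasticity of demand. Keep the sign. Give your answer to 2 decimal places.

ΔQ = 3580 − 2134 = 1446; ΔP = 63 − 78.7 = -15.7.
Midpoints: P̄ = 70.85, Q̄ = 2857.0.
ε = (ΔQ/ΔP)(P̄/Q̄) = (1446/-15.7)(70.85/2857.0).

-2.28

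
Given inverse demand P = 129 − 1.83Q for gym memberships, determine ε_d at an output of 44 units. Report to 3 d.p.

At Q = 44, P = 129 − 1.83(44) = 48.48.
dP/dQ = −1.83, so dQ/dP = 1/(−1.83) = -0.546.
ε = (dQ/dP)(P/Q) = (-0.546)(48.48/44).

-0.602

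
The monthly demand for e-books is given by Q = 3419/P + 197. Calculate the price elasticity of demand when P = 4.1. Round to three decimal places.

At P = 4.1, Q = 1030.902.
dQ/dP = −3419/P² = -203.391.
ε = (dQ/dP)(P/Q) = (-203.391)(4.1/1030.902).

-0.809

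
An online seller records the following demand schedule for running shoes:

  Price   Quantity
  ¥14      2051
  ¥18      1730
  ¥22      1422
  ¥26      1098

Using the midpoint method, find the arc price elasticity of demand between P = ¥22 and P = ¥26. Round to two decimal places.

-1.54

At P = 22, Q = 1422; at P = 26, Q = 1098.
ΔQ = -324, ΔP = 4. Midpoints: P̄ = 24.00, Q̄ = 1260.0.
ε = (ΔQ/ΔP)(P̄/Q̄) = (-324/4)(24.00/1260.0).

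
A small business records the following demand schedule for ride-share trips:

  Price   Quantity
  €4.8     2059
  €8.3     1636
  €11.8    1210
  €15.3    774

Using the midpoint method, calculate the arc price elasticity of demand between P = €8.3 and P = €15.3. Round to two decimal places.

-1.21

At P = 8.3, Q = 1636; at P = 15.3, Q = 774.
ΔQ = -862, ΔP = 7.0. Midpoints: P̄ = 11.80, Q̄ = 1205.0.
ε = (ΔQ/ΔP)(P̄/Q̄) = (-862/7.0)(11.80/1205.0).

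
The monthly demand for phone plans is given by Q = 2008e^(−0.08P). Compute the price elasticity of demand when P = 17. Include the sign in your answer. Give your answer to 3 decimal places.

-1.360

At P = 17, Q = 515.375.
dQ/dP = −0.08·2008e^(−0.08P) = −0.08Q = -41.230.
ε = (dQ/dP)(P/Q) = (-41.230)(17/515.375).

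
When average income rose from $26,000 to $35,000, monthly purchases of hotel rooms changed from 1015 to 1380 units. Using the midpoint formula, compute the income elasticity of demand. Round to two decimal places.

1.03

ΔQ = 365, ΔI = 9000. Midpoints: Ī = 30,500, Q̄ = 1197.5.
ε_I = (ΔQ/ΔI)(Ī/Q̄) = (365/9000)(30500/1197.5).
ε_I > 0, so the good is normal.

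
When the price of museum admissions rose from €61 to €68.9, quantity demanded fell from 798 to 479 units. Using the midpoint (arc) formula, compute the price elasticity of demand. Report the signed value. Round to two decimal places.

-4.11

ΔQ = 479 − 798 = -319; ΔP = 68.9 − 61 = 7.9.
Midpoints: P̄ = 64.95, Q̄ = 638.5.
ε = (ΔQ/ΔP)(P̄/Q̄) = (-319/7.9)(64.95/638.5).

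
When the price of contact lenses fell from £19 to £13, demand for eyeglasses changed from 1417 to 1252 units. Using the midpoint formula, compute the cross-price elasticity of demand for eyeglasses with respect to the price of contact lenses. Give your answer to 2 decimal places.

0.33

ΔQ_x = 1252 − 1417 = -165; ΔP_y = 13 − 19 = -6.
Midpoints: P̄_y = 16.00, Q̄_x = 1334.5.
ε_xy = (ΔQ_x/ΔP_y)(P̄_y/Q̄_x) = (-165/-6)(16.00/1334.5).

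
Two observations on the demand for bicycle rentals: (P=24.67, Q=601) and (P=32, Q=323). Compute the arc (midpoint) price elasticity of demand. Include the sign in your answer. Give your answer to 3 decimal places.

ΔQ = 323 − 601 = -278; ΔP = 32 − 24.67 = 7.33.
Midpoints: P̄ = 28.34, Q̄ = 462.0.
ε = (ΔQ/ΔP)(P̄/Q̄) = (-278/7.33)(28.34/462.0).

-2.326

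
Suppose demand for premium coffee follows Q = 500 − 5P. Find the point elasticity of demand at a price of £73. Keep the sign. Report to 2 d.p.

-2.70

At P = 73, Q = 135.
dQ/dP = −5.
ε = (dQ/dP)(P/Q) = (-5)(73/135).
|ε| > 1, so demand is elastic at this price.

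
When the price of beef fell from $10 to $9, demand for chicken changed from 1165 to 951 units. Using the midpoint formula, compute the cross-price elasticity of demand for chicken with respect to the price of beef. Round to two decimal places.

1.92

ΔQ_x = 951 − 1165 = -214; ΔP_y = 9 − 10 = -1.
Midpoints: P̄_y = 9.50, Q̄_x = 1058.0.
ε_xy = (ΔQ_x/ΔP_y)(P̄_y/Q̄_x) = (-214/-1)(9.50/1058.0).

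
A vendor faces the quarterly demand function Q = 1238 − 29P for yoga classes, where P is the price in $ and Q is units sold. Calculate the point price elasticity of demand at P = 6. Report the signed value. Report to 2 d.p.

At P = 6, Q = 1064.
dQ/dP = −29.
ε = (dQ/dP)(P/Q) = (-29)(6/1064).

-0.16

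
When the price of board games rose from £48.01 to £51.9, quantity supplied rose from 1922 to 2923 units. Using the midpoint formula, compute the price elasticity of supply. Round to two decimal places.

ΔQ = 2923 − 1922 = 1001; ΔP = 51.9 − 48.01 = 3.89.
Midpoints: P̄ = 49.95, Q̄ = 2422.5.
ε_s = (ΔQ/ΔP)(P̄/Q̄) = (1001/3.89)(49.95/2422.5).

5.31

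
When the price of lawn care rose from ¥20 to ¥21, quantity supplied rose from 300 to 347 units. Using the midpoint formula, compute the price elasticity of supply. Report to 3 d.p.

2.978

ΔQ = 347 − 300 = 47; ΔP = 21 − 20 = 1.
Midpoints: P̄ = 20.50, Q̄ = 323.5.
ε_s = (ΔQ/ΔP)(P̄/Q̄) = (47/1)(20.50/323.5).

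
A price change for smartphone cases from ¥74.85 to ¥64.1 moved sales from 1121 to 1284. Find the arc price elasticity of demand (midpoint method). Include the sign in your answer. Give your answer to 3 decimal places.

ΔQ = 1284 − 1121 = 163; ΔP = 64.1 − 74.85 = -10.75.
Midpoints: P̄ = 69.47, Q̄ = 1202.5.
ε = (ΔQ/ΔP)(P̄/Q̄) = (163/-10.75)(69.47/1202.5).

-0.876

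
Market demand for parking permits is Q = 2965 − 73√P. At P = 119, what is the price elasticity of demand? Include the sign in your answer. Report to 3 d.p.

-0.184

At P = 119, Q = 2168.664.
dQ/dP = −73/(2√P) = -3.346.
ε = (dQ/dP)(P/Q) = (-3.346)(119/2168.664).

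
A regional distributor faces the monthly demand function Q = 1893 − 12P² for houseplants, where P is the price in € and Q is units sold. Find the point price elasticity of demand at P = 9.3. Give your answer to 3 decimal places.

-2.427

At P = 9.3, Q = 855.120.
dQ/dP = −24P = -223.200.
ε = (dQ/dP)(P/Q) = (-223.200)(9.3/855.120).
|ε| > 1, so demand is elastic at this price.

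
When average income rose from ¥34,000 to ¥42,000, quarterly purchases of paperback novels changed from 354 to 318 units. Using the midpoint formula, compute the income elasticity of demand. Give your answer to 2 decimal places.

-0.51

ΔQ = -36, ΔI = 8000. Midpoints: Ī = 38,000, Q̄ = 336.0.
ε_I = (ΔQ/ΔI)(Ī/Q̄) = (-36/8000)(38000/336.0).
ε_I < 0, so the good is inferior.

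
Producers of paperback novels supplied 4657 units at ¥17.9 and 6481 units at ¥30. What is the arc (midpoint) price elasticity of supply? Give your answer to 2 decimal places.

ΔQ = 6481 − 4657 = 1824; ΔP = 30 − 17.9 = 12.1.
Midpoints: P̄ = 23.95, Q̄ = 5569.0.
ε_s = (ΔQ/ΔP)(P̄/Q̄) = (1824/12.1)(23.95/5569.0).

0.65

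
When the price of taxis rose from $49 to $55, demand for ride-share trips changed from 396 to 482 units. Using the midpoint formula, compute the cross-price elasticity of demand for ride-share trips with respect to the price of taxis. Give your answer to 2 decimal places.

ΔQ_x = 482 − 396 = 86; ΔP_y = 55 − 49 = 6.
Midpoints: P̄_y = 52.00, Q̄_x = 439.0.
ε_xy = (ΔQ_x/ΔP_y)(P̄_y/Q̄_x) = (86/6)(52.00/439.0).
ε_xy > 0, so the goods are substitutes.

1.70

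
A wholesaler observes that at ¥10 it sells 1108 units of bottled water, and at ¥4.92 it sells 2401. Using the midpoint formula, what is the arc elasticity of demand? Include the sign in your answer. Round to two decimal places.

ΔQ = 2401 − 1108 = 1293; ΔP = 4.92 − 10 = -5.08.
Midpoints: P̄ = 7.46, Q̄ = 1754.5.
ε = (ΔQ/ΔP)(P̄/Q̄) = (1293/-5.08)(7.46/1754.5).

-1.08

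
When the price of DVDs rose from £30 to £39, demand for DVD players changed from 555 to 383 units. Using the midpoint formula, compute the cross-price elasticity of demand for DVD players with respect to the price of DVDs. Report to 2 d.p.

-1.41

ΔQ_x = 383 − 555 = -172; ΔP_y = 39 − 30 = 9.
Midpoints: P̄_y = 34.50, Q̄_x = 469.0.
ε_xy = (ΔQ_x/ΔP_y)(P̄_y/Q̄_x) = (-172/9)(34.50/469.0).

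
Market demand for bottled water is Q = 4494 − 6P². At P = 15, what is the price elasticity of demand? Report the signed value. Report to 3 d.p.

-0.859

At P = 15, Q = 3144.
dQ/dP = −12P = -180.
ε = (dQ/dP)(P/Q) = (-180)(15/3144).
|ε| < 1, so demand is inelastic at this price.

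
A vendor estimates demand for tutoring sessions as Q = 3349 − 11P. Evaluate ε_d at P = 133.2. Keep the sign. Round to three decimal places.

-0.778

At P = 133.2, Q = 1883.800.
dQ/dP = −11.
ε = (dQ/dP)(P/Q) = (-11)(133.2/1883.800).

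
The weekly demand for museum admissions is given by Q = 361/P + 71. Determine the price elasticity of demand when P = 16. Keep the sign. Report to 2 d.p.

At P = 16, Q = 93.562.
dQ/dP = −361/P² = -1.410.
ε = (dQ/dP)(P/Q) = (-1.410)(16/93.562).

-0.24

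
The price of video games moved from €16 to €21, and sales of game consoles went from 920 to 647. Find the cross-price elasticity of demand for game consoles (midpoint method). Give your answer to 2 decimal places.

ΔQ_x = 647 − 920 = -273; ΔP_y = 21 − 16 = 5.
Midpoints: P̄_y = 18.50, Q̄_x = 783.5.
ε_xy = (ΔQ_x/ΔP_y)(P̄_y/Q̄_x) = (-273/5)(18.50/783.5).

-1.29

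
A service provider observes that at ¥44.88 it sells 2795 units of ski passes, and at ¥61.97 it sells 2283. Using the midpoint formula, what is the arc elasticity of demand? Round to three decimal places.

ΔQ = 2283 − 2795 = -512; ΔP = 61.97 − 44.88 = 17.09.
Midpoints: P̄ = 53.42, Q̄ = 2539.0.
ε = (ΔQ/ΔP)(P̄/Q̄) = (-512/17.09)(53.42/2539.0).

-0.630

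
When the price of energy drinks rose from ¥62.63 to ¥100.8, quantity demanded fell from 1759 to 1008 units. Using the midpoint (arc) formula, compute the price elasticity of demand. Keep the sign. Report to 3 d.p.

ΔQ = 1008 − 1759 = -751; ΔP = 100.8 − 62.63 = 38.17.
Midpoints: P̄ = 81.72, Q̄ = 1383.5.
ε = (ΔQ/ΔP)(P̄/Q̄) = (-751/38.17)(81.72/1383.5).

-1.162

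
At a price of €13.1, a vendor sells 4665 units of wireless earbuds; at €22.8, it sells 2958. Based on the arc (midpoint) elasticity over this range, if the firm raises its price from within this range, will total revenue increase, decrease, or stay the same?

Arc ε = (-1707/9.7)(17.95/3811.5) ≈ -0.829.
|ε| = 0.83 < 1, so demand is inelastic. A price rise therefore raises total revenue.

increase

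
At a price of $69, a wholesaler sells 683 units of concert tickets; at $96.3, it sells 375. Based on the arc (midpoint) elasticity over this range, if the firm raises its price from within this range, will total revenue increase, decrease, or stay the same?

decrease

Arc ε = (-308/27.3)(82.65/529.0) ≈ -1.763.
|ε| = 1.76 > 1, so demand is elastic. A price rise therefore reduces total revenue.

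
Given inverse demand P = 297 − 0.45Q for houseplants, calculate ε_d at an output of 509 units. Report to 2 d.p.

At Q = 509, P = 297 − 0.45(509) = 67.95.
dP/dQ = −0.45, so dQ/dP = 1/(−0.45) = -2.222.
ε = (dQ/dP)(P/Q) = (-2.222)(67.95/509).

-0.30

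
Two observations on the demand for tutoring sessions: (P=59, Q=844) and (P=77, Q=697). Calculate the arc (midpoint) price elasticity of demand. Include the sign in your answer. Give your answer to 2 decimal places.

ΔQ = 697 − 844 = -147; ΔP = 77 − 59 = 18.
Midpoints: P̄ = 68.00, Q̄ = 770.5.
ε = (ΔQ/ΔP)(P̄/Q̄) = (-147/18)(68.00/770.5).

-0.72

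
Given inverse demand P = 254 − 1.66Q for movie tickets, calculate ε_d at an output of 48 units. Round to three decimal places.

At Q = 48, P = 254 − 1.66(48) = 174.32.
dP/dQ = −1.66, so dQ/dP = 1/(−1.66) = -0.602.
ε = (dQ/dP)(P/Q) = (-0.602)(174.32/48).

-2.188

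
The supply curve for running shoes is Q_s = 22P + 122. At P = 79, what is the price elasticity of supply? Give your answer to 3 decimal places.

0.934

At P = 79, Q_s = 1860.
dQ_s/dP = 22.
ε_s = (dQ_s/dP)(P/Q_s) = (22)(79/1860).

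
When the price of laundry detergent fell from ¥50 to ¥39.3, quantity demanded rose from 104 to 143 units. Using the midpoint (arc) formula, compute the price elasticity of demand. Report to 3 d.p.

-1.318

ΔQ = 143 − 104 = 39; ΔP = 39.3 − 50 = -10.7.
Midpoints: P̄ = 44.65, Q̄ = 123.5.
ε = (ΔQ/ΔP)(P̄/Q̄) = (39/-10.7)(44.65/123.5).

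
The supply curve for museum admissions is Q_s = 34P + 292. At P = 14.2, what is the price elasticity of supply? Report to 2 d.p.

0.62

At P = 14.2, Q_s = 774.80.
dQ_s/dP = 34.
ε_s = (dQ_s/dP)(P/Q_s) = (34)(14.2/774.80).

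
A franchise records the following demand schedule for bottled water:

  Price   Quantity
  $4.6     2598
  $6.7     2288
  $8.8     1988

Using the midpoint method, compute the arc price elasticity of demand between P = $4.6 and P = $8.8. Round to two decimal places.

At P = 4.6, Q = 2598; at P = 8.8, Q = 1988.
ΔQ = -610, ΔP = 4.2. Midpoints: P̄ = 6.70, Q̄ = 2293.0.
ε = (ΔQ/ΔP)(P̄/Q̄) = (-610/4.2)(6.70/2293.0).

-0.42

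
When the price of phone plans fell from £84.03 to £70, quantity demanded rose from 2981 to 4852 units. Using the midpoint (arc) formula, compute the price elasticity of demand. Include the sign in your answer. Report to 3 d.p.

ΔQ = 4852 − 2981 = 1871; ΔP = 70 − 84.03 = -14.03.
Midpoints: P̄ = 77.02, Q̄ = 3916.5.
ε = (ΔQ/ΔP)(P̄/Q̄) = (1871/-14.03)(77.02/3916.5).

-2.622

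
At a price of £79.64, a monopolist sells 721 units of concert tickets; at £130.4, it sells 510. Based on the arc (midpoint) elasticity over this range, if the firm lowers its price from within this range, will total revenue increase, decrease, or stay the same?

Arc ε = (-211/50.76)(105.02/615.5) ≈ -0.709.
|ε| = 0.71 < 1, so demand is inelastic. A price cut therefore reduces total revenue.

decrease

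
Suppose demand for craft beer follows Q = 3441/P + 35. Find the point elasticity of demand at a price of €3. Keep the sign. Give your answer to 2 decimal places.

-0.97

At P = 3, Q = 1182.
dQ/dP = −3441/P² = -382.333.
ε = (dQ/dP)(P/Q) = (-382.333)(3/1182).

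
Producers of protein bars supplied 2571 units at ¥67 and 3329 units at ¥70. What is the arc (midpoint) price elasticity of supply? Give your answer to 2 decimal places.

ΔQ = 3329 − 2571 = 758; ΔP = 70 − 67 = 3.
Midpoints: P̄ = 68.50, Q̄ = 2950.0.
ε_s = (ΔQ/ΔP)(P̄/Q̄) = (758/3)(68.50/2950.0).

5.87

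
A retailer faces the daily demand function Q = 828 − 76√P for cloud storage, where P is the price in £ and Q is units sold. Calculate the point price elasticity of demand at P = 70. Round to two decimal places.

-1.65

At P = 70, Q = 192.138.
dQ/dP = −76/(2√P) = -4.542.
ε = (dQ/dP)(P/Q) = (-4.542)(70/192.138).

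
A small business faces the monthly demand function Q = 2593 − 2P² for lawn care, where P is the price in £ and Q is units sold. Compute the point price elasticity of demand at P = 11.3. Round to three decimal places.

At P = 11.3, Q = 2337.620.
dQ/dP = −4P = -45.200.
ε = (dQ/dP)(P/Q) = (-45.200)(11.3/2337.620).

-0.218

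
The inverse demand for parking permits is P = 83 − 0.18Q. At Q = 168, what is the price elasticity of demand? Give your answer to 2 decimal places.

-1.74

At Q = 168, P = 83 − 0.18(168) = 52.76.
dP/dQ = −0.18, so dQ/dP = 1/(−0.18) = -5.556.
ε = (dQ/dP)(P/Q) = (-5.556)(52.76/168).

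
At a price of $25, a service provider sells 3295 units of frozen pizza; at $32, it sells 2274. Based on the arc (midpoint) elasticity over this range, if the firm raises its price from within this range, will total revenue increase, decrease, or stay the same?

decrease

Arc ε = (-1021/7)(28.50/2784.5) ≈ -1.493.
|ε| = 1.49 > 1, so demand is elastic. A price rise therefore reduces total revenue.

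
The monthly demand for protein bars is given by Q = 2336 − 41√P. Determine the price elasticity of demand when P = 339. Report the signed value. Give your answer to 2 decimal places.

-0.24

At P = 339, Q = 1581.110.
dQ/dP = −41/(2√P) = -1.113.
ε = (dQ/dP)(P/Q) = (-1.113)(339/1581.110).
|ε| < 1, so demand is inelastic at this price.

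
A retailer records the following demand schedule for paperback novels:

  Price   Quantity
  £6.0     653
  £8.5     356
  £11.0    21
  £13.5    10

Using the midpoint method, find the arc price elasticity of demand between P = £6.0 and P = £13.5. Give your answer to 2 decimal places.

At P = 6.0, Q = 653; at P = 13.5, Q = 10.
ΔQ = -643, ΔP = 7.5. Midpoints: P̄ = 9.75, Q̄ = 331.5.
ε = (ΔQ/ΔP)(P̄/Q̄) = (-643/7.5)(9.75/331.5).

-2.52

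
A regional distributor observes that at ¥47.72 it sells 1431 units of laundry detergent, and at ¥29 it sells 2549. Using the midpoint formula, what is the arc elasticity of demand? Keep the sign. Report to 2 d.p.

-1.15

ΔQ = 2549 − 1431 = 1118; ΔP = 29 − 47.72 = -18.72.
Midpoints: P̄ = 38.36, Q̄ = 1990.0.
ε = (ΔQ/ΔP)(P̄/Q̄) = (1118/-18.72)(38.36/1990.0).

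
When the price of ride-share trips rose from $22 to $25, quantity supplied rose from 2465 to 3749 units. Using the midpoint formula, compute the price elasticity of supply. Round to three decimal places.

3.237

ΔQ = 3749 − 2465 = 1284; ΔP = 25 − 22 = 3.
Midpoints: P̄ = 23.50, Q̄ = 3107.0.
ε_s = (ΔQ/ΔP)(P̄/Q̄) = (1284/3)(23.50/3107.0).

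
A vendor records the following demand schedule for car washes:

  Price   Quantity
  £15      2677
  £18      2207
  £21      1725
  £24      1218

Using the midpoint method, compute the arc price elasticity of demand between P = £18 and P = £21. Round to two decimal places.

-1.59

At P = 18, Q = 2207; at P = 21, Q = 1725.
ΔQ = -482, ΔP = 3. Midpoints: P̄ = 19.50, Q̄ = 1966.0.
ε = (ΔQ/ΔP)(P̄/Q̄) = (-482/3)(19.50/1966.0).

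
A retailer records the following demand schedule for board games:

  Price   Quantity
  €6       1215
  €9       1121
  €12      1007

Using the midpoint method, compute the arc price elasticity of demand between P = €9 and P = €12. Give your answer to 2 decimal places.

-0.38

At P = 9, Q = 1121; at P = 12, Q = 1007.
ΔQ = -114, ΔP = 3. Midpoints: P̄ = 10.50, Q̄ = 1064.0.
ε = (ΔQ/ΔP)(P̄/Q̄) = (-114/3)(10.50/1064.0).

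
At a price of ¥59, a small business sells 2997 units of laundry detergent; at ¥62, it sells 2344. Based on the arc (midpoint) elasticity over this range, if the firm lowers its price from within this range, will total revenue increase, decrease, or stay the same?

increase

Arc ε = (-653/3)(60.50/2670.5) ≈ -4.931.
|ε| = 4.93 > 1, so demand is elastic. A price cut therefore raises total revenue.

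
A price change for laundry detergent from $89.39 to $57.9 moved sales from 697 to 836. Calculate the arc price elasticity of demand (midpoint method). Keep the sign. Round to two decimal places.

ΔQ = 836 − 697 = 139; ΔP = 57.9 − 89.39 = -31.49.
Midpoints: P̄ = 73.64, Q̄ = 766.5.
ε = (ΔQ/ΔP)(P̄/Q̄) = (139/-31.49)(73.64/766.5).

-0.42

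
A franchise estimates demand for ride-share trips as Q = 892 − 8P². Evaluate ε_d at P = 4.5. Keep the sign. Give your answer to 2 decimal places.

At P = 4.5, Q = 730.
dQ/dP = −16P = -72.
ε = (dQ/dP)(P/Q) = (-72)(4.5/730).
|ε| < 1, so demand is inelastic at this price.

-0.44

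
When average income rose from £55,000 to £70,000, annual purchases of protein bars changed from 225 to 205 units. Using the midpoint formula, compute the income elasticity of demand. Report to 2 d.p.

ΔQ = -20, ΔI = 15000. Midpoints: Ī = 62,500, Q̄ = 215.0.
ε_I = (ΔQ/ΔI)(Ī/Q̄) = (-20/15000)(62500/215.0).

-0.39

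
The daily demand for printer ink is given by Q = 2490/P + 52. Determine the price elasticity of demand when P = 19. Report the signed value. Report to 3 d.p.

At P = 19, Q = 183.053.
dQ/dP = −2490/P² = -6.898.
ε = (dQ/dP)(P/Q) = (-6.898)(19/183.053).

-0.716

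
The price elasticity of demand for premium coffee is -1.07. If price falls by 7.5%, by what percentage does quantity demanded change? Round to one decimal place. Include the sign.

8.0%

%ΔQ ≈ ε × %ΔP = (-1.07)(-7.5%) = 8.03%.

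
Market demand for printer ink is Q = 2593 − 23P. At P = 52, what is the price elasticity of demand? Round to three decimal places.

-0.856

At P = 52, Q = 1397.
dQ/dP = −23.
ε = (dQ/dP)(P/Q) = (-23)(52/1397).
|ε| < 1, so demand is inelastic at this price.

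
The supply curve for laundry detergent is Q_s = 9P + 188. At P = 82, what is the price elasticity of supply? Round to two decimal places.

0.80

At P = 82, Q_s = 926.
dQ_s/dP = 9.
ε_s = (dQ_s/dP)(P/Q_s) = (9)(82/926).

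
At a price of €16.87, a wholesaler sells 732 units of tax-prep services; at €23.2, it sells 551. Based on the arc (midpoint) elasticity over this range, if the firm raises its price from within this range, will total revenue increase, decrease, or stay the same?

increase

Arc ε = (-181/6.33)(20.04/641.5) ≈ -0.893.
|ε| = 0.89 < 1, so demand is inelastic. A price rise therefore raises total revenue.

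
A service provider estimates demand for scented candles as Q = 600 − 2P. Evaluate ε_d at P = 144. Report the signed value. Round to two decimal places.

-0.92

At P = 144, Q = 312.
dQ/dP = −2.
ε = (dQ/dP)(P/Q) = (-2)(144/312).
|ε| < 1, so demand is inelastic at this price.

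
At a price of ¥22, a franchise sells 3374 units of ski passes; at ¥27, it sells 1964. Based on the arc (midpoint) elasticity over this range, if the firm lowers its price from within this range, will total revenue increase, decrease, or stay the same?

increase

Arc ε = (-1410/5)(24.50/2669.0) ≈ -2.589.
|ε| = 2.59 > 1, so demand is elastic. A price cut therefore raises total revenue.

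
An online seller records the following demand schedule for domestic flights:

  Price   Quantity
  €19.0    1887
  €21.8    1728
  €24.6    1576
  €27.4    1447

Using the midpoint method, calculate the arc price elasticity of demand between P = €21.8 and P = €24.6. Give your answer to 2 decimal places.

At P = 21.8, Q = 1728; at P = 24.6, Q = 1576.
ΔQ = -152, ΔP = 2.8. Midpoints: P̄ = 23.20, Q̄ = 1652.0.
ε = (ΔQ/ΔP)(P̄/Q̄) = (-152/2.8)(23.20/1652.0).

-0.76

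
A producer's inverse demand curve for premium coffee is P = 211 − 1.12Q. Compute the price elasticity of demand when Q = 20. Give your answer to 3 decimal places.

At Q = 20, P = 211 − 1.12(20) = 188.60.
dP/dQ = −1.12, so dQ/dP = 1/(−1.12) = -0.893.
ε = (dQ/dP)(P/Q) = (-0.893)(188.60/20).

-8.420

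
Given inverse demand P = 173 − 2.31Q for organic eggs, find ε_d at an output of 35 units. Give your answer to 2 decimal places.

-1.14

At Q = 35, P = 173 − 2.31(35) = 92.15.
dP/dQ = −2.31, so dQ/dP = 1/(−2.31) = -0.433.
ε = (dQ/dP)(P/Q) = (-0.433)(92.15/35).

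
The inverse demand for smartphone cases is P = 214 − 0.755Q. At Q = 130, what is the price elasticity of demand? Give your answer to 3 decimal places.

At Q = 130, P = 214 − 0.755(130) = 115.85.
dP/dQ = −0.755, so dQ/dP = 1/(−0.755) = -1.325.
ε = (dQ/dP)(P/Q) = (-1.325)(115.85/130).

-1.180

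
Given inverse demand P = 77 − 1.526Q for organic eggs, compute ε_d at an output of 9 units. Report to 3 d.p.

-4.607

At Q = 9, P = 77 − 1.526(9) = 63.27.
dP/dQ = −1.526, so dQ/dP = 1/(−1.526) = -0.655.
ε = (dQ/dP)(P/Q) = (-0.655)(63.27/9).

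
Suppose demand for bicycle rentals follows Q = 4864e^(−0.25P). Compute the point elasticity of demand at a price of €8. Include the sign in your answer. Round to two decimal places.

At P = 8, Q = 658.271.
dQ/dP = −0.25·4864e^(−0.25P) = −0.25Q = -164.568.
ε = (dQ/dP)(P/Q) = (-164.568)(8/658.271).
|ε| > 1, so demand is elastic at this price.

-2.00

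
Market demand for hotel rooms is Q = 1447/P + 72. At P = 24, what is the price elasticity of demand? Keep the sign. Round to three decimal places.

At P = 24, Q = 132.292.
dQ/dP = −1447/P² = -2.512.
ε = (dQ/dP)(P/Q) = (-2.512)(24/132.292).

-0.456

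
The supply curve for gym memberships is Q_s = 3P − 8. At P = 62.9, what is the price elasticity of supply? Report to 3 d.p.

At P = 62.9, Q_s = 180.70.
dQ_s/dP = 3.
ε_s = (dQ_s/dP)(P/Q_s) = (3)(62.9/180.70).

1.044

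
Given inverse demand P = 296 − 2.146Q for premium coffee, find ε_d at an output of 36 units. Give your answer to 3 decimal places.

-2.831

At Q = 36, P = 296 − 2.146(36) = 218.74.
dP/dQ = −2.146, so dQ/dP = 1/(−2.146) = -0.466.
ε = (dQ/dP)(P/Q) = (-0.466)(218.74/36).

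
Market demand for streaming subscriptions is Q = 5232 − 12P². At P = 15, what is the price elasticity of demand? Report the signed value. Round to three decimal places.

-2.133

At P = 15, Q = 2532.
dQ/dP = −24P = -360.
ε = (dQ/dP)(P/Q) = (-360)(15/2532).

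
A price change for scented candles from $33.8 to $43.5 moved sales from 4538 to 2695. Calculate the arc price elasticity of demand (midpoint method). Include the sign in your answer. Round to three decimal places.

-2.031

ΔQ = 2695 − 4538 = -1843; ΔP = 43.5 − 33.8 = 9.7.
Midpoints: P̄ = 38.65, Q̄ = 3616.5.
ε = (ΔQ/ΔP)(P̄/Q̄) = (-1843/9.7)(38.65/3616.5).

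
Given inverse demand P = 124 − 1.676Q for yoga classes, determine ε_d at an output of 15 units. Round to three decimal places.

At Q = 15, P = 124 − 1.676(15) = 98.86.
dP/dQ = −1.676, so dQ/dP = 1/(−1.676) = -0.597.
ε = (dQ/dP)(P/Q) = (-0.597)(98.86/15).

-3.932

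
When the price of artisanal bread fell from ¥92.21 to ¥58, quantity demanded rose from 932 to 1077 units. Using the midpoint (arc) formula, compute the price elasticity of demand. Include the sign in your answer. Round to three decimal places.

ΔQ = 1077 − 932 = 145; ΔP = 58 − 92.21 = -34.21.
Midpoints: P̄ = 75.10, Q̄ = 1004.5.
ε = (ΔQ/ΔP)(P̄/Q̄) = (145/-34.21)(75.10/1004.5).

-0.317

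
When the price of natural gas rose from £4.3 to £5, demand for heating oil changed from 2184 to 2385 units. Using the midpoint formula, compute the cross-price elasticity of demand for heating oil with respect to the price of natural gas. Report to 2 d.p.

0.58

ΔQ_x = 2385 − 2184 = 201; ΔP_y = 5 − 4.3 = 0.7.
Midpoints: P̄_y = 4.65, Q̄_x = 2284.5.
ε_xy = (ΔQ_x/ΔP_y)(P̄_y/Q̄_x) = (201/0.7)(4.65/2284.5).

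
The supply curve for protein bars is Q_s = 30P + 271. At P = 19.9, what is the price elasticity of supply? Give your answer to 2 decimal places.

At P = 19.9, Q_s = 868.
dQ_s/dP = 30.
ε_s = (dQ_s/dP)(P/Q_s) = (30)(19.9/868).

0.69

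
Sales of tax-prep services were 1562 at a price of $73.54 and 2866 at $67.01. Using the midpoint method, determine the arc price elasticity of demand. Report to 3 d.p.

-6.339

ΔQ = 2866 − 1562 = 1304; ΔP = 67.01 − 73.54 = -6.53.
Midpoints: P̄ = 70.28, Q̄ = 2214.0.
ε = (ΔQ/ΔP)(P̄/Q̄) = (1304/-6.53)(70.28/2214.0).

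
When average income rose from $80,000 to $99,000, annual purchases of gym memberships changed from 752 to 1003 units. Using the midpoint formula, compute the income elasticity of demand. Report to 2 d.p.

ΔQ = 251, ΔI = 19000. Midpoints: Ī = 89,500, Q̄ = 877.5.
ε_I = (ΔQ/ΔI)(Ī/Q̄) = (251/19000)(89500/877.5).
ε_I > 0, so the good is normal.

1.35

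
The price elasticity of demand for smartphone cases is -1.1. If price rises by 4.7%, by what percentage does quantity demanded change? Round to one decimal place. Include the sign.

-5.2%

%ΔQ ≈ ε × %ΔP = (-1.1)(4.7%) = -5.17%.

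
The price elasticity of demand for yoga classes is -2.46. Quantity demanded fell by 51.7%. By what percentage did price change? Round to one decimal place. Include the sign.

%ΔP ≈ %ΔQ / ε = (-51.7%)/(-2.46) = 21.02%.

21.0%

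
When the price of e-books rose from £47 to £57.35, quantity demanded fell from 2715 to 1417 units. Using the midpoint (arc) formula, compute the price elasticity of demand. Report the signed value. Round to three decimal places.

ΔQ = 1417 − 2715 = -1298; ΔP = 57.35 − 47 = 10.35.
Midpoints: P̄ = 52.17, Q̄ = 2066.0.
ε = (ΔQ/ΔP)(P̄/Q̄) = (-1298/10.35)(52.17/2066.0).

-3.167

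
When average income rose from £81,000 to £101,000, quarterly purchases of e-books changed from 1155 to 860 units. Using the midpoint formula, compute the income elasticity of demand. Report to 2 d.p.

-1.33

ΔQ = -295, ΔI = 20000. Midpoints: Ī = 91,000, Q̄ = 1007.5.
ε_I = (ΔQ/ΔI)(Ī/Q̄) = (-295/20000)(91000/1007.5).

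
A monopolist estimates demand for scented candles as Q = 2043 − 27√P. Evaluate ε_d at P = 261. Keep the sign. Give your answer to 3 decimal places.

-0.136

At P = 261, Q = 1606.802.
dQ/dP = −27/(2√P) = -0.836.
ε = (dQ/dP)(P/Q) = (-0.836)(261/1606.802).
|ε| < 1, so demand is inelastic at this price.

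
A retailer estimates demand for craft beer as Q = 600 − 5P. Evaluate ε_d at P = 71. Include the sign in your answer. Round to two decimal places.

At P = 71, Q = 245.
dQ/dP = −5.
ε = (dQ/dP)(P/Q) = (-5)(71/245).

-1.45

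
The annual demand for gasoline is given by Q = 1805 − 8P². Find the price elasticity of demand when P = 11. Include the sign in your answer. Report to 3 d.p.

-2.313

At P = 11, Q = 837.
dQ/dP = −16P = -176.
ε = (dQ/dP)(P/Q) = (-176)(11/837).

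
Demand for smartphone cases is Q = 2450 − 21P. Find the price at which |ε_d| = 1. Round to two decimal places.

For linear demand Q = a − bP, ε = −bP/(a − bP). |ε| = 1 when bP = a − bP, i.e. P = a/(2b).
P = 2450/(2·21) = 2450/42 = 58.3333.

58.33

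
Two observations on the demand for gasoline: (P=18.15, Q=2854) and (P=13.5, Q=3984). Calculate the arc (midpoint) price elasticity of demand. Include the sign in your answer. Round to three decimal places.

ΔQ = 3984 − 2854 = 1130; ΔP = 13.5 − 18.15 = -4.65.
Midpoints: P̄ = 15.82, Q̄ = 3419.0.
ε = (ΔQ/ΔP)(P̄/Q̄) = (1130/-4.65)(15.82/3419.0).

-1.125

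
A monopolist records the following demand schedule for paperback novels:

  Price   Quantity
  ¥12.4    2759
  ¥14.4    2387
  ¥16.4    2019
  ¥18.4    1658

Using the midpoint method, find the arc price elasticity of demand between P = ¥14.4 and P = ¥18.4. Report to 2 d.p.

At P = 14.4, Q = 2387; at P = 18.4, Q = 1658.
ΔQ = -729, ΔP = 4.0. Midpoints: P̄ = 16.40, Q̄ = 2022.5.
ε = (ΔQ/ΔP)(P̄/Q̄) = (-729/4.0)(16.40/2022.5).

-1.48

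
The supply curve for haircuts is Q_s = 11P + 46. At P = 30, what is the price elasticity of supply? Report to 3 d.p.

0.878

At P = 30, Q_s = 376.
dQ_s/dP = 11.
ε_s = (dQ_s/dP)(P/Q_s) = (11)(30/376).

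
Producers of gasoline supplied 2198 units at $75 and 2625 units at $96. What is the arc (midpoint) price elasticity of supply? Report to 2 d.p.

ΔQ = 2625 − 2198 = 427; ΔP = 96 − 75 = 21.
Midpoints: P̄ = 85.50, Q̄ = 2411.5.
ε_s = (ΔQ/ΔP)(P̄/Q̄) = (427/21)(85.50/2411.5).

0.72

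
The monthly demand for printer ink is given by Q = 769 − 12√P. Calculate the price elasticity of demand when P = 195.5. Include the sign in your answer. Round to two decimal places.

-0.14

At P = 195.5, Q = 601.214.
dQ/dP = −12/(2√P) = -0.429.
ε = (dQ/dP)(P/Q) = (-0.429)(195.5/601.214).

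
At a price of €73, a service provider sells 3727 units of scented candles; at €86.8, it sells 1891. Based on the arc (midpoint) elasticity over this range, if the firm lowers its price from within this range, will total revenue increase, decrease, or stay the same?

increase

Arc ε = (-1836/13.8)(79.90/2809.0) ≈ -3.784.
|ε| = 3.78 > 1, so demand is elastic. A price cut therefore raises total revenue.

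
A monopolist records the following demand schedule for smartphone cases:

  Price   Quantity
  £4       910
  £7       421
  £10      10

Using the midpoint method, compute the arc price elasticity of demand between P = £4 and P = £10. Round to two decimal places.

-2.28

At P = 4, Q = 910; at P = 10, Q = 10.
ΔQ = -900, ΔP = 6. Midpoints: P̄ = 7.00, Q̄ = 460.0.
ε = (ΔQ/ΔP)(P̄/Q̄) = (-900/6)(7.00/460.0).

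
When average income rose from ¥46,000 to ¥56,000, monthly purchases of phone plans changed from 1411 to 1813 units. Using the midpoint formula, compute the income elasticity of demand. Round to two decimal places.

1.27

ΔQ = 402, ΔI = 10000. Midpoints: Ī = 51,000, Q̄ = 1612.0.
ε_I = (ΔQ/ΔI)(Ī/Q̄) = (402/10000)(51000/1612.0).
ε_I > 0, so the good is normal.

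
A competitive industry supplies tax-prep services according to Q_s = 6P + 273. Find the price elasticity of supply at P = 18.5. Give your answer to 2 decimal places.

0.29

At P = 18.5, Q_s = 384.
dQ_s/dP = 6.
ε_s = (dQ_s/dP)(P/Q_s) = (6)(18.5/384).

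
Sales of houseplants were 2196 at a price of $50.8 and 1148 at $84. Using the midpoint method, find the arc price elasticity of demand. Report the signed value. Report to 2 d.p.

-1.27

ΔQ = 1148 − 2196 = -1048; ΔP = 84 − 50.8 = 33.2.
Midpoints: P̄ = 67.40, Q̄ = 1672.0.
ε = (ΔQ/ΔP)(P̄/Q̄) = (-1048/33.2)(67.40/1672.0).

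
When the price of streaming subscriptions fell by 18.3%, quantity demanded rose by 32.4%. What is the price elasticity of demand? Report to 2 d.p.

ε = %ΔQ / %ΔP = (32.4)/(-18.3) = -1.770.

-1.77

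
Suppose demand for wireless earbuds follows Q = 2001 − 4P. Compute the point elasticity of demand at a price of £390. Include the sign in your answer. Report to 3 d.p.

-3.537

At P = 390, Q = 441.
dQ/dP = −4.
ε = (dQ/dP)(P/Q) = (-4)(390/441).
|ε| > 1, so demand is elastic at this price.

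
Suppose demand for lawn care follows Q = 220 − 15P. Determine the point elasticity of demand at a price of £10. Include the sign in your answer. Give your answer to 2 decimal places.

At P = 10, Q = 70.
dQ/dP = −15.
ε = (dQ/dP)(P/Q) = (-15)(10/70).
|ε| > 1, so demand is elastic at this price.

-2.14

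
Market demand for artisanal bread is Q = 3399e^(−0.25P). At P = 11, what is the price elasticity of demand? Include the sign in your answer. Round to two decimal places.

At P = 11, Q = 217.291.
dQ/dP = −0.25·3399e^(−0.25P) = −0.25Q = -54.323.
ε = (dQ/dP)(P/Q) = (-54.323)(11/217.291).
|ε| > 1, so demand is elastic at this price.

-2.75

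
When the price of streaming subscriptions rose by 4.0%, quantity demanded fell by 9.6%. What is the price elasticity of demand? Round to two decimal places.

-2.40

ε = %ΔQ / %ΔP = (-9.6)/(4.0) = -2.400.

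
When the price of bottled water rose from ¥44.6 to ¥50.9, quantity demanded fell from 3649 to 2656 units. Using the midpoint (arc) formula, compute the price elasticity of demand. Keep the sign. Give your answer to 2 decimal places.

ΔQ = 2656 − 3649 = -993; ΔP = 50.9 − 44.6 = 6.3.
Midpoints: P̄ = 47.75, Q̄ = 3152.5.
ε = (ΔQ/ΔP)(P̄/Q̄) = (-993/6.3)(47.75/3152.5).

-2.39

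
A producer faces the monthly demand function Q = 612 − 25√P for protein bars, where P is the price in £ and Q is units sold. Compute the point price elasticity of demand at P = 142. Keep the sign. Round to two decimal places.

At P = 142, Q = 314.091.
dQ/dP = −25/(2√P) = -1.049.
ε = (dQ/dP)(P/Q) = (-1.049)(142/314.091).

-0.47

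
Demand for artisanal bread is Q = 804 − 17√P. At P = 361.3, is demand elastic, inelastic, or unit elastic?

Q = 480.866, dQ/dP = -0.447.
ε = (dQ/dP)(P/Q) ≈ -0.336.
|ε| = 0.34 < 1.

inelastic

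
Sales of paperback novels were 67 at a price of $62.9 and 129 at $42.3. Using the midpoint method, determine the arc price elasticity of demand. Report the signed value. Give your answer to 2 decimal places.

-1.62

ΔQ = 129 − 67 = 62; ΔP = 42.3 − 62.9 = -20.6.
Midpoints: P̄ = 52.60, Q̄ = 98.0.
ε = (ΔQ/ΔP)(P̄/Q̄) = (62/-20.6)(52.60/98.0).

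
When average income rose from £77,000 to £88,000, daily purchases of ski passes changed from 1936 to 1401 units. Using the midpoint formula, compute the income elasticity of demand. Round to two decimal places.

-2.40

ΔQ = -535, ΔI = 11000. Midpoints: Ī = 82,500, Q̄ = 1668.5.
ε_I = (ΔQ/ΔI)(Ī/Q̄) = (-535/11000)(82500/1668.5).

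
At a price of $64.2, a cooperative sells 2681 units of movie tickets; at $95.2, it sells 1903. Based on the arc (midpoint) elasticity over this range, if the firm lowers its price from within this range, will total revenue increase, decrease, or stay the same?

Arc ε = (-778/31)(79.70/2292.0) ≈ -0.873.
|ε| = 0.87 < 1, so demand is inelastic. A price cut therefore reduces total revenue.

decrease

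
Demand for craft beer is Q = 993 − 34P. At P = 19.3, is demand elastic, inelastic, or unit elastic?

Q = 336.800, dQ/dP = -34.
ε = (dQ/dP)(P/Q) ≈ -1.948.
|ε| = 1.95 > 1.

elastic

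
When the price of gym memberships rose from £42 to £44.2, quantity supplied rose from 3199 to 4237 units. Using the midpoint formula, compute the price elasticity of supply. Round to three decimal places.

5.469

ΔQ = 4237 − 3199 = 1038; ΔP = 44.2 − 42 = 2.2.
Midpoints: P̄ = 43.10, Q̄ = 3718.0.
ε_s = (ΔQ/ΔP)(P̄/Q̄) = (1038/2.2)(43.10/3718.0).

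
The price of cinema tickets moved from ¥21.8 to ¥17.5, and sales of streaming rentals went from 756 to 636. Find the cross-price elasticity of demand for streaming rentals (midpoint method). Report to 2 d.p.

ΔQ_x = 636 − 756 = -120; ΔP_y = 17.5 − 21.8 = -4.3.
Midpoints: P̄_y = 19.65, Q̄_x = 696.0.
ε_xy = (ΔQ_x/ΔP_y)(P̄_y/Q̄_x) = (-120/-4.3)(19.65/696.0).

0.79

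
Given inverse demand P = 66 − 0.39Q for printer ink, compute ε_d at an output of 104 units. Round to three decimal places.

-0.627

At Q = 104, P = 66 − 0.39(104) = 25.44.
dP/dQ = −0.39, so dQ/dP = 1/(−0.39) = -2.564.
ε = (dQ/dP)(P/Q) = (-2.564)(25.44/104).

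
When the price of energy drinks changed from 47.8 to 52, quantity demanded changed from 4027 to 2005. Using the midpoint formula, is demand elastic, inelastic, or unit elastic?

elastic

Arc ε ≈ -7.965.
|ε| = 7.97 > 1.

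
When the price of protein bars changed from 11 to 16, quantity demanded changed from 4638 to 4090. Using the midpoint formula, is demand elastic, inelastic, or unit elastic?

Arc ε ≈ -0.339.
|ε| = 0.34 < 1.

inelastic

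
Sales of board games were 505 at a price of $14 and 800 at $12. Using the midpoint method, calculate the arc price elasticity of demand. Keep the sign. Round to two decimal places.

-2.94

ΔQ = 800 − 505 = 295; ΔP = 12 − 14 = -2.
Midpoints: P̄ = 13.00, Q̄ = 652.5.
ε = (ΔQ/ΔP)(P̄/Q̄) = (295/-2)(13.00/652.5).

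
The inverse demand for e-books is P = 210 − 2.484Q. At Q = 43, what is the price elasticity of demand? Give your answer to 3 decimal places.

-0.966

At Q = 43, P = 210 − 2.484(43) = 103.19.
dP/dQ = −2.484, so dQ/dP = 1/(−2.484) = -0.403.
ε = (dQ/dP)(P/Q) = (-0.403)(103.19/43).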